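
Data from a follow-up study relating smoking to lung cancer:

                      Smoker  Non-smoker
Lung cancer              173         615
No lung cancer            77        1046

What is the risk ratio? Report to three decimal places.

1.869

Reading the table with exposure as columns: a = 173 (Smoker, case), b = 77 (Smoker, non-case), c = 615 (Non-smoker, case), d = 1046.
Risk in exposed = 173/250 = 0.69200; risk in unexposed = 615/1661 = 0.37026.
RR = 0.69200 / 0.37026 = 1.86896
The risk among the exposed is 1.87 times that among the unexposed.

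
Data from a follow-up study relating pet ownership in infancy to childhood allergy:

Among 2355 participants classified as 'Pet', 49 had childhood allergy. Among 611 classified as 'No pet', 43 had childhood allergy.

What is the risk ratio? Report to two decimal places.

From the description: a = 49, b = 2306, c = 43, d = 568.
Risk in exposed = 49/2355 = 0.02081; risk in unexposed = 43/611 = 0.07038.
RR = 0.02081 / 0.07038 = 0.29565
The risk is 70% lower among the exposed than among the unexposed.

0.30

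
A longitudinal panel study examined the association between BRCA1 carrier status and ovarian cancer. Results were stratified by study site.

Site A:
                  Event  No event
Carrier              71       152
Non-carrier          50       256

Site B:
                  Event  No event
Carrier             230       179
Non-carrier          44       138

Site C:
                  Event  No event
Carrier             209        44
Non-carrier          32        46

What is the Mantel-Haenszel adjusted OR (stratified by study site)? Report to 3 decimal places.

3.666

OR_MH = Σ(aᵢdᵢ/nᵢ) / Σ(bᵢcᵢ/nᵢ), where nᵢ is the stratum total.
Stratum 1 (Site A): n = 529; a·d/n = 71·256/529 = 34.3592; b·c/n = 152·50/529 = 14.3667
Stratum 2 (Site B): n = 591; a·d/n = 230·138/591 = 53.7056; b·c/n = 179·44/591 = 13.3266
Stratum 3 (Site C): n = 331; a·d/n = 209·46/331 = 29.0453; b·c/n = 44·32/331 = 4.2538
OR_MH = (34.3592 + 53.7056 + 29.0453) / (14.3667 + 13.3266 + 4.2538) = 117.1101 / 31.9471 = 3.66575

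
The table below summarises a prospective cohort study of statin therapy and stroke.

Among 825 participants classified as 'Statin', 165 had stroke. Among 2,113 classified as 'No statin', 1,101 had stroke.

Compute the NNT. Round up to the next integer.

4

Risk in treated group = 165/825 = 0.20000; risk in control = 1101/2113 = 0.52106.
Absolute risk reduction = 0.52106 − 0.20000 = 0.32106
NNT = 1 / ARR = 1 / 0.32106 = 3.115 → round up → 4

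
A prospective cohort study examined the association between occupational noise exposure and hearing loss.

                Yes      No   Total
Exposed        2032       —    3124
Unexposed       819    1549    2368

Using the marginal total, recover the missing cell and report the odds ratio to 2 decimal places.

The missing cell is in the exposed row: 3124 − 2032 = 1092.
So a = 2032, b = 1092, c = 819, d = 1549.
OR = (a·d)/(b·c) = (2032 × 1549) / (1092 × 819) = 3147568 / 894348 = 3.51940

3.52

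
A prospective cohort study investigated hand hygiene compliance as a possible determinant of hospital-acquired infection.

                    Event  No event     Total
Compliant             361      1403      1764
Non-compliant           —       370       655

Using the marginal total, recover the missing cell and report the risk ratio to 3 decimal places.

The missing cell is in the unexposed row: 655 − 370 = 285.
So a = 361, b = 1403, c = 285, d = 370.
RR = [a/(a+b)] / [c/(c+d)] = (361/1764) / (285/655) = 0.20465/0.43511 = 0.47033

0.470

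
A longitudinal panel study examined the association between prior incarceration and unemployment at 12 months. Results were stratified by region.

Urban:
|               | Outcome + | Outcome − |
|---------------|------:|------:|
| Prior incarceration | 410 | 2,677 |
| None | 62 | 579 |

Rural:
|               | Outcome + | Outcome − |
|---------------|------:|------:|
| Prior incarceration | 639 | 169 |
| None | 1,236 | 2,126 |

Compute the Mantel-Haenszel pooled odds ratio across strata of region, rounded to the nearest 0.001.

OR_MH = Σ(aᵢdᵢ/nᵢ) / Σ(bᵢcᵢ/nᵢ), where nᵢ is the stratum total.
Stratum 1 (Urban): n = 3728; a·d/n = 410·579/3728 = 63.6776; b·c/n = 2677·62/3728 = 44.5209
Stratum 2 (Rural): n = 4170; a·d/n = 639·2126/4170 = 325.7827; b·c/n = 169·1236/4170 = 50.0921
OR_MH = (63.6776 + 325.7827) / (44.5209 + 50.0921) = 389.4603 / 94.6130 = 4.11635

4.116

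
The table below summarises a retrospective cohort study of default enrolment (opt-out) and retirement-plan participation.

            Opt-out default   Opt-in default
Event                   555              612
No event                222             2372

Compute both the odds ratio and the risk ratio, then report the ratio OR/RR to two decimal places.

Reading the table with exposure as columns: a = 555 (Opt-out default, case), b = 222 (Opt-out default, non-case), c = 612 (Opt-in default, case), d = 2372.
OR = (555·2372)/(222·612) = 1316460/135864 = 9.68954
Risk in exposed = 555/777 = 0.71429; risk in unexposed = 612/2984 = 0.20509; RR = 3.48273
OR/RR = 9.68954 / 3.48273 = 2.78217
The outcome is not rare, so the OR lies further from 1 than the RR.

2.78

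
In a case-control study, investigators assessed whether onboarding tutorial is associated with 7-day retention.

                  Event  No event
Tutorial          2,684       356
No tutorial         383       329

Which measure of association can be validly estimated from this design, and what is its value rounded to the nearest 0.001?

6.476

Cells: a = 2684, b = 356, c = 383, d = 329.
This is a case-control study: participants were sampled on outcome status, so risks in the source population cannot be estimated directly — relative risk is not valid here. The odds ratio is the appropriate measure.
OR = (a·d)/(b·c) = (2684 × 329) / (356 × 383) = 883036 / 136348 = 6.47634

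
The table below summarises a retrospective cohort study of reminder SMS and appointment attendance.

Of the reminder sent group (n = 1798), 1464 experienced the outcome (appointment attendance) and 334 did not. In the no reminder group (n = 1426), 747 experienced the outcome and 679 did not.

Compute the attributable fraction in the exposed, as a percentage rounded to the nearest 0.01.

From the description: a = 1464, b = 334, c = 747, d = 679.
Risk in exposed = 1464/1798 = 0.81424; risk in unexposed = 747/1426 = 0.52384.
RR = 0.81424/0.52384 = 1.55436
AR% = (RR − 1)/RR × 100 = (1.55436 − 1)/1.55436 × 100 = 35.6646%

35.66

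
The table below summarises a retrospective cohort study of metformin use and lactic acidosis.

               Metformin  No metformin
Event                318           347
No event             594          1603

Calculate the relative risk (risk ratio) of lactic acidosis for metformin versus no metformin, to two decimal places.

1.96

Reading the table with exposure as columns: a = 318 (Metformin, case), b = 594 (Metformin, non-case), c = 347 (No metformin, case), d = 1603.
Risk in exposed = 318/912 = 0.34868; risk in unexposed = 347/1950 = 0.17795.
RR = 0.34868 / 0.17795 = 1.95946
The risk among the exposed is 1.96 times that among the unexposed.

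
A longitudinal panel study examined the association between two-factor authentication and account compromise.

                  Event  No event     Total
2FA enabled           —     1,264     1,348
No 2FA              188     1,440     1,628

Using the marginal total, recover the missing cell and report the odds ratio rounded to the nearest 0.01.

0.51

The missing cell is in the exposed row: 1348 − 1264 = 84.
So a = 84, b = 1264, c = 188, d = 1440.
OR = (a·d)/(b·c) = (84 × 1440) / (1264 × 188) = 120960 / 237632 = 0.50902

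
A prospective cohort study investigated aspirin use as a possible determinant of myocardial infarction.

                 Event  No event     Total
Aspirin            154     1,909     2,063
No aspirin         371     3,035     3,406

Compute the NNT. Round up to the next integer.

Risk in treated group = 154/2063 = 0.07465; risk in control = 371/3406 = 0.10893.
Absolute risk reduction = 0.10893 − 0.07465 = 0.03428
NNT = 1 / ARR = 1 / 0.03428 = 29.174 → round up → 30

30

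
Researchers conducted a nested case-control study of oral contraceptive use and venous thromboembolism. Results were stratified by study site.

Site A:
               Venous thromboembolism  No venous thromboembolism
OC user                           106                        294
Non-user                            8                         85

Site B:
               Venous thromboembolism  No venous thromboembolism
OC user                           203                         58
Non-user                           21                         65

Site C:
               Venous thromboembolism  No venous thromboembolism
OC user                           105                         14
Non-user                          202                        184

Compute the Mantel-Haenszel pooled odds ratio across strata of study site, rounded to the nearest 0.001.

6.812

OR_MH = Σ(aᵢdᵢ/nᵢ) / Σ(bᵢcᵢ/nᵢ), where nᵢ is the stratum total.
Stratum 1 (Site A): n = 493; a·d/n = 106·85/493 = 18.2759; b·c/n = 294·8/493 = 4.7708
Stratum 2 (Site B): n = 347; a·d/n = 203·65/347 = 38.0259; b·c/n = 58·21/347 = 3.5101
Stratum 3 (Site C): n = 505; a·d/n = 105·184/505 = 38.2574; b·c/n = 14·202/505 = 5.6000
OR_MH = (18.2759 + 38.0259 + 38.2574) / (4.7708 + 3.5101 + 5.6000) = 94.5592 / 13.8809 = 6.81219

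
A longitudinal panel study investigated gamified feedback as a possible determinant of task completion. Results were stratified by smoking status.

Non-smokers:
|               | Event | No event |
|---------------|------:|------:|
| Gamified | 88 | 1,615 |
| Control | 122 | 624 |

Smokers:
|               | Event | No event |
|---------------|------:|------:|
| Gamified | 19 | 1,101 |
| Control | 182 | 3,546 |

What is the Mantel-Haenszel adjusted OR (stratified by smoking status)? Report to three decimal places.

0.298

OR_MH = Σ(aᵢdᵢ/nᵢ) / Σ(bᵢcᵢ/nᵢ), where nᵢ is the stratum total.
Stratum 1 (Non-smokers): n = 2449; a·d/n = 88·624/2449 = 22.4222; b·c/n = 1615·122/2449 = 80.4532
Stratum 2 (Smokers): n = 4848; a·d/n = 19·3546/4848 = 13.8973; b·c/n = 1101·182/4848 = 41.3329
OR_MH = (22.4222 + 13.8973) / (80.4532 + 41.3329) = 36.3195 / 121.7862 = 0.29822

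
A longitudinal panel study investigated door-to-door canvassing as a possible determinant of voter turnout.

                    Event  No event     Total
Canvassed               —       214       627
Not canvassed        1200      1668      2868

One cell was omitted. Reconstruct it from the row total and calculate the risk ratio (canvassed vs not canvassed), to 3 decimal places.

The missing cell is in the exposed row: 627 − 214 = 413.
So a = 413, b = 214, c = 1200, d = 1668.
RR = [a/(a+b)] / [c/(c+d)] = (413/627) / (1200/2868) = 0.65869/0.41841 = 1.57427

1.574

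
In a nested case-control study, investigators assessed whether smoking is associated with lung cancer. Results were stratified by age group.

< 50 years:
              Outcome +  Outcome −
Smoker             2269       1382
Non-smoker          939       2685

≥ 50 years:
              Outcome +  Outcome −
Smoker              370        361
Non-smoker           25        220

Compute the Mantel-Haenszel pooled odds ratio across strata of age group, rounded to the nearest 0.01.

4.91

OR_MH = Σ(aᵢdᵢ/nᵢ) / Σ(bᵢcᵢ/nᵢ), where nᵢ is the stratum total.
Stratum 1 (< 50 years): n = 7275; a·d/n = 2269·2685/7275 = 837.4247; b·c/n = 1382·939/7275 = 178.3777
Stratum 2 (≥ 50 years): n = 976; a·d/n = 370·220/976 = 83.4016; b·c/n = 361·25/976 = 9.2469
OR_MH = (837.4247 + 83.4016) / (178.3777 + 9.2469) = 920.8264 / 187.6247 = 4.90781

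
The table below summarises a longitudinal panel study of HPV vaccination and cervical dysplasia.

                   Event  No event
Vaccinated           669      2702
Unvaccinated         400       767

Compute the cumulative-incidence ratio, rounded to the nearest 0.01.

Cells: a = 669, b = 2702, c = 400, d = 767.
Risk in exposed = 669/3371 = 0.19846; risk in unexposed = 400/1167 = 0.34276.
RR = 0.19846 / 0.34276 = 0.57900
The risk is 42% lower among the exposed than among the unexposed.

0.58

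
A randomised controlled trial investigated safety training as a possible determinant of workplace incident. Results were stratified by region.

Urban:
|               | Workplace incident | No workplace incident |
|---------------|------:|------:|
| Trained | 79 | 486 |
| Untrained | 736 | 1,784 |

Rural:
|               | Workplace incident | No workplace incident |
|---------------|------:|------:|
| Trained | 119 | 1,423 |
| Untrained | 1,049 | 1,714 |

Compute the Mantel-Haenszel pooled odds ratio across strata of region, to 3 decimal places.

OR_MH = Σ(aᵢdᵢ/nᵢ) / Σ(bᵢcᵢ/nᵢ), where nᵢ is the stratum total.
Stratum 1 (Urban): n = 3085; a·d/n = 79·1784/3085 = 45.6843; b·c/n = 486·736/3085 = 115.9468
Stratum 2 (Rural): n = 4305; a·d/n = 119·1714/4305 = 47.3789; b·c/n = 1423·1049/4305 = 346.7426
OR_MH = (45.6843 + 47.3789) / (115.9468 + 346.7426) = 93.0631 / 462.6895 = 0.20114

0.201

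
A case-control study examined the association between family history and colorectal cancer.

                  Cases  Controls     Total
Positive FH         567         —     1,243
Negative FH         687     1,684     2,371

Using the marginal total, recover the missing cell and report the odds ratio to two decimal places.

2.06

The missing cell is in the exposed row: 1243 − 567 = 676.
So a = 567, b = 676, c = 687, d = 1684.
OR = (a·d)/(b·c) = (567 × 1684) / (676 × 687) = 954828 / 464412 = 2.05599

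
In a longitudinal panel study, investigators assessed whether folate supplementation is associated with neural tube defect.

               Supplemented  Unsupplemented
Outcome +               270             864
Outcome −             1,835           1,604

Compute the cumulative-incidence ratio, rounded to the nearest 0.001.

0.366

Reading the table with exposure as columns: a = 270 (Supplemented, case), b = 1835 (Supplemented, non-case), c = 864 (Unsupplemented, case), d = 1604.
Risk in exposed = 270/2105 = 0.12827; risk in unexposed = 864/2468 = 0.35008.
RR = 0.12827 / 0.35008 = 0.36639
The risk is 63% lower among the exposed than among the unexposed.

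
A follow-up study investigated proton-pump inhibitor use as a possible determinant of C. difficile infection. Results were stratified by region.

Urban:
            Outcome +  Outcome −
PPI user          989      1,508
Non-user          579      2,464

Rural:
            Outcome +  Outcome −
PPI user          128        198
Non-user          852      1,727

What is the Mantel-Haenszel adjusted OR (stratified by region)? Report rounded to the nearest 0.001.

OR_MH = Σ(aᵢdᵢ/nᵢ) / Σ(bᵢcᵢ/nᵢ), where nᵢ is the stratum total.
Stratum 1 (Urban): n = 5540; a·d/n = 989·2464/5540 = 439.8729; b·c/n = 1508·579/5540 = 157.6051
Stratum 2 (Rural): n = 2905; a·d/n = 128·1727/2905 = 76.0950; b·c/n = 198·852/2905 = 58.0709
OR_MH = (439.8729 + 76.0950) / (157.6051 + 58.0709) = 515.9679 / 215.6760 = 2.39233

2.392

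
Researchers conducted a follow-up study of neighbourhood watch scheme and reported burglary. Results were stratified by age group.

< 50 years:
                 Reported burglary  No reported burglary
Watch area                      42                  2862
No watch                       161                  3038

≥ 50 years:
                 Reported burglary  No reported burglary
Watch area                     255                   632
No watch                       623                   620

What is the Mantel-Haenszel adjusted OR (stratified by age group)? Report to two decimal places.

0.37

OR_MH = Σ(aᵢdᵢ/nᵢ) / Σ(bᵢcᵢ/nᵢ), where nᵢ is the stratum total.
Stratum 1 (< 50 years): n = 6103; a·d/n = 42·3038/6103 = 20.9071; b·c/n = 2862·161/6103 = 75.5009
Stratum 2 (≥ 50 years): n = 2130; a·d/n = 255·620/2130 = 74.2254; b·c/n = 632·623/2130 = 184.8526
OR_MH = (20.9071 + 74.2254) / (75.5009 + 184.8526) = 95.1324 / 260.3535 = 0.36540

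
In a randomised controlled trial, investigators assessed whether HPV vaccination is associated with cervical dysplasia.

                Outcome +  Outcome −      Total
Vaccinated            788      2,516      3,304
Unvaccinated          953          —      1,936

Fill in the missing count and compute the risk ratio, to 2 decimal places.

The missing cell is in the unexposed row: 1936 − 953 = 983.
So a = 788, b = 2516, c = 953, d = 983.
RR = [a/(a+b)] / [c/(c+d)] = (788/3304) / (953/1936) = 0.23850/0.49225 = 0.48451

0.48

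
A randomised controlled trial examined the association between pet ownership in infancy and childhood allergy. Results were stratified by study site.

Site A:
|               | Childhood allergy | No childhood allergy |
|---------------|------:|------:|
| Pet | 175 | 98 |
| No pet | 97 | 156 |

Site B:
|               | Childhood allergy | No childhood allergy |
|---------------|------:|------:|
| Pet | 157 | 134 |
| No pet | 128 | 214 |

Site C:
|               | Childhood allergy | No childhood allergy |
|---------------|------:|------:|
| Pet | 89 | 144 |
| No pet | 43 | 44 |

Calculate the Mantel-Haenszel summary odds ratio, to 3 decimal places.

OR_MH = Σ(aᵢdᵢ/nᵢ) / Σ(bᵢcᵢ/nᵢ), where nᵢ is the stratum total.
Stratum 1 (Site A): n = 526; a·d/n = 175·156/526 = 51.9011; b·c/n = 98·97/526 = 18.0722
Stratum 2 (Site B): n = 633; a·d/n = 157·214/633 = 53.0774; b·c/n = 134·128/633 = 27.0964
Stratum 3 (Site C): n = 320; a·d/n = 89·44/320 = 12.2375; b·c/n = 144·43/320 = 19.3500
OR_MH = (51.9011 + 53.0774 + 12.2375) / (18.0722 + 27.0964 + 19.3500) = 117.2160 / 64.5186 = 1.81678

1.817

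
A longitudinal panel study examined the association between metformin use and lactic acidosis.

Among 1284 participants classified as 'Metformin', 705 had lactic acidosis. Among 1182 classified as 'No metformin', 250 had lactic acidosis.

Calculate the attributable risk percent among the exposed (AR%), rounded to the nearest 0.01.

From the description: a = 705, b = 579, c = 250, d = 932.
Risk in exposed = 705/1284 = 0.54907; risk in unexposed = 250/1182 = 0.21151.
RR = 0.54907/0.21151 = 2.59598
AR% = (RR − 1)/RR × 100 = (2.59598 − 1)/2.59598 × 100 = 61.4789%

61.48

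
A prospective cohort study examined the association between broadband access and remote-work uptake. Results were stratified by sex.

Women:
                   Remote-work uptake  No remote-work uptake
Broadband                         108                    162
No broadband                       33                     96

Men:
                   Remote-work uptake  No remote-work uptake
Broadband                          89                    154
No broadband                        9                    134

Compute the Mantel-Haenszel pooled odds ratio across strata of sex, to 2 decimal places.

3.35

OR_MH = Σ(aᵢdᵢ/nᵢ) / Σ(bᵢcᵢ/nᵢ), where nᵢ is the stratum total.
Stratum 1 (Women): n = 399; a·d/n = 108·96/399 = 25.9850; b·c/n = 162·33/399 = 13.3985
Stratum 2 (Men): n = 386; a·d/n = 89·134/386 = 30.8964; b·c/n = 154·9/386 = 3.5907
OR_MH = (25.9850 + 30.8964) / (13.3985 + 3.5907) = 56.8813 / 16.9892 = 3.34809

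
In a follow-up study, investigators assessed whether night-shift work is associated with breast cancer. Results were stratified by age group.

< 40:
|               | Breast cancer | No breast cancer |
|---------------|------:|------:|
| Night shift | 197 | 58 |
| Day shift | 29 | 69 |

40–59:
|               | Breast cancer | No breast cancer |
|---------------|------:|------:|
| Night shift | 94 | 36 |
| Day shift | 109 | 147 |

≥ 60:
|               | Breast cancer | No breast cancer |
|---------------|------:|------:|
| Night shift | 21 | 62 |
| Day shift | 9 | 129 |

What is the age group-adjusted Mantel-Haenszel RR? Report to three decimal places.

2.132

RR_MH = Σ(aᵢ·n₀ᵢ/nᵢ) / Σ(cᵢ·n₁ᵢ/nᵢ), with n₁ᵢ = aᵢ+bᵢ (exposed), n₀ᵢ = cᵢ+dᵢ (unexposed), nᵢ = n₁ᵢ+n₀ᵢ.
Stratum 1 (< 40): n₁ = 255, n₀ = 98, n = 353; a·n₀/n = 197·98/353 = 54.6912; c·n₁/n = 29·255/353 = 20.9490
Stratum 2 (40–59): n₁ = 130, n₀ = 256, n = 386; a·n₀/n = 94·256/386 = 62.3420; c·n₁/n = 109·130/386 = 36.7098
Stratum 3 (≥ 60): n₁ = 83, n₀ = 138, n = 221; a·n₀/n = 21·138/221 = 13.1131; c·n₁/n = 9·83/221 = 3.3801
RR_MH = (54.6912 + 62.3420 + 13.1131) / (20.9490 + 36.7098 + 3.3801) = 130.1463 / 61.0389 = 2.13218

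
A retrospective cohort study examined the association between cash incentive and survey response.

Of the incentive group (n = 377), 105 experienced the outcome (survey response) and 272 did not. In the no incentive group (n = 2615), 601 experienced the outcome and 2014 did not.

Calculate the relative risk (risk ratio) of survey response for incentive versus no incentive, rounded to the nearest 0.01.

From the description: a = 105, b = 272, c = 601, d = 2014.
Risk in exposed = 105/377 = 0.27851; risk in unexposed = 601/2615 = 0.22983.
RR = 0.27851 / 0.22983 = 1.21184
The risk among the exposed is 1.21 times that among the unexposed.

1.21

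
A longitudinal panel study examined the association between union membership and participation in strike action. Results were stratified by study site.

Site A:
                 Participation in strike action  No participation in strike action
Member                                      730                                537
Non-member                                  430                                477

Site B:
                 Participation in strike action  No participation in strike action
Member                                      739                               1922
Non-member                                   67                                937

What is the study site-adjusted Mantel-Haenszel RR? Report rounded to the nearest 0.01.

1.69

RR_MH = Σ(aᵢ·n₀ᵢ/nᵢ) / Σ(cᵢ·n₁ᵢ/nᵢ), with n₁ᵢ = aᵢ+bᵢ (exposed), n₀ᵢ = cᵢ+dᵢ (unexposed), nᵢ = n₁ᵢ+n₀ᵢ.
Stratum 1 (Site A): n₁ = 1267, n₀ = 907, n = 2174; a·n₀/n = 730·907/2174 = 304.5584; c·n₁/n = 430·1267/2174 = 250.6026
Stratum 2 (Site B): n₁ = 2661, n₀ = 1004, n = 3665; a·n₀/n = 739·1004/3665 = 202.4437; c·n₁/n = 67·2661/3665 = 48.6458
RR_MH = (304.5584 + 202.4437) / (250.6026 + 48.6458) = 507.0021 / 299.2484 = 1.69425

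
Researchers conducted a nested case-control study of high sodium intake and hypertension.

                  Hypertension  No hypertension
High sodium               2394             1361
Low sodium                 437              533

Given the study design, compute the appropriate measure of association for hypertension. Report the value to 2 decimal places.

Cells: a = 2394, b = 1361, c = 437, d = 533.
This is a nested case-control study: participants were sampled on outcome status, so risks in the source population cannot be estimated directly — relative risk is not valid here. The odds ratio is the appropriate measure.
OR = (a·d)/(b·c) = (2394 × 533) / (1361 × 437) = 1276002 / 594757 = 2.14542

2.15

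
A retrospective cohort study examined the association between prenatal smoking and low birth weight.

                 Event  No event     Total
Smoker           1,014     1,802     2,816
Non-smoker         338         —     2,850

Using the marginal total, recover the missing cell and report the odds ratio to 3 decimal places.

The missing cell is in the unexposed row: 2850 − 338 = 2512.
So a = 1014, b = 1802, c = 338, d = 2512.
OR = (a·d)/(b·c) = (1014 × 2512) / (1802 × 338) = 2547168 / 609076 = 4.18202

4.182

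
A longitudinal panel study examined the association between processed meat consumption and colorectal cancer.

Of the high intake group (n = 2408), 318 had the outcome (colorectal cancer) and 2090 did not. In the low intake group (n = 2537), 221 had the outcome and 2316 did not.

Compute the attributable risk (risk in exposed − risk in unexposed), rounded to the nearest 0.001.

From the description: a = 318, b = 2090, c = 221, d = 2316.
Risk in exposed = 318/2408 = 0.132060; risk in unexposed = 221/2537 = 0.087111.
Risk difference = 0.132060 − 0.087111 = 0.044949

0.045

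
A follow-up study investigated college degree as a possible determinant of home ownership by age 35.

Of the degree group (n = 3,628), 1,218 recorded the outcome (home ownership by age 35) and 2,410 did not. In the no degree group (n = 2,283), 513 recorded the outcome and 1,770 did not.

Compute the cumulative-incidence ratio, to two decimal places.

1.49

From the description: a = 1218, b = 2410, c = 513, d = 1770.
Risk in exposed = 1218/3628 = 0.33572; risk in unexposed = 513/2283 = 0.22470.
RR = 0.33572 / 0.22470 = 1.49406
The risk among the exposed is 1.49 times that among the unexposed.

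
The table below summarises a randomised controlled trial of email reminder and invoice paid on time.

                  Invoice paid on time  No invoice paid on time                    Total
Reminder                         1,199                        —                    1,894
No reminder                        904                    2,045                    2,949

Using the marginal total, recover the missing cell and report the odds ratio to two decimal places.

The missing cell is in the exposed row: 1894 − 1199 = 695.
So a = 1199, b = 695, c = 904, d = 2045.
OR = (a·d)/(b·c) = (1199 × 2045) / (695 × 904) = 2451955 / 628280 = 3.90265

3.90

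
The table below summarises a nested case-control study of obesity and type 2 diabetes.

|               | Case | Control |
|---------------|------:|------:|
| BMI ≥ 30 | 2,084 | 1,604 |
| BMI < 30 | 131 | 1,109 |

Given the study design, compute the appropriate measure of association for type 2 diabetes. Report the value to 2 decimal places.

11.00

Cells: a = 2084, b = 1604, c = 131, d = 1109.
This is a nested case-control study: participants were sampled on outcome status, so risks in the source population cannot be estimated directly — relative risk is not valid here. The odds ratio is the appropriate measure.
OR = (a·d)/(b·c) = (2084 × 1109) / (1604 × 131) = 2311156 / 210124 = 10.99901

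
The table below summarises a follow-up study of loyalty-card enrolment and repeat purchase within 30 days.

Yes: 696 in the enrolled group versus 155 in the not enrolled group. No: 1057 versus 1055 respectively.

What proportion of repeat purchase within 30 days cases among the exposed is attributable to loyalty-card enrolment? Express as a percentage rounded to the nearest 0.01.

From the description: a = 696, b = 1057, c = 155, d = 1055.
Risk in exposed = 696/1753 = 0.39703; risk in unexposed = 155/1210 = 0.12810.
RR = 0.39703/0.12810 = 3.09942
AR% = (RR − 1)/RR × 100 = (3.09942 − 1)/3.09942 × 100 = 67.7359%

67.74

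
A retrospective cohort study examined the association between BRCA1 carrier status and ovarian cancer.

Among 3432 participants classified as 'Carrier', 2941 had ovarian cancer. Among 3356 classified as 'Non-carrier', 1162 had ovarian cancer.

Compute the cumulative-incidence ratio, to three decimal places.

2.475

From the description: a = 2941, b = 491, c = 1162, d = 2194.
Risk in exposed = 2941/3432 = 0.85693; risk in unexposed = 1162/3356 = 0.34625.
RR = 0.85693 / 0.34625 = 2.47493
The risk among the exposed is 2.47 times that among the unexposed.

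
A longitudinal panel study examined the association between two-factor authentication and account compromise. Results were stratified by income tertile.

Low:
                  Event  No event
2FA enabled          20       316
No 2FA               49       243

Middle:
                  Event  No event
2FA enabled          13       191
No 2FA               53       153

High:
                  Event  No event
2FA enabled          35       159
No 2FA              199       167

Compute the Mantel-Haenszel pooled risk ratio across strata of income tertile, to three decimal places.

0.318

RR_MH = Σ(aᵢ·n₀ᵢ/nᵢ) / Σ(cᵢ·n₁ᵢ/nᵢ), with n₁ᵢ = aᵢ+bᵢ (exposed), n₀ᵢ = cᵢ+dᵢ (unexposed), nᵢ = n₁ᵢ+n₀ᵢ.
Stratum 1 (Low): n₁ = 336, n₀ = 292, n = 628; a·n₀/n = 20·292/628 = 9.2994; c·n₁/n = 49·336/628 = 26.2166
Stratum 2 (Middle): n₁ = 204, n₀ = 206, n = 410; a·n₀/n = 13·206/410 = 6.5317; c·n₁/n = 53·204/410 = 26.3707
Stratum 3 (High): n₁ = 194, n₀ = 366, n = 560; a·n₀/n = 35·366/560 = 22.8750; c·n₁/n = 199·194/560 = 68.9393
RR_MH = (9.2994 + 6.5317 + 22.8750) / (26.2166 + 26.3707 + 68.9393) = 38.7061 / 121.5266 = 0.31850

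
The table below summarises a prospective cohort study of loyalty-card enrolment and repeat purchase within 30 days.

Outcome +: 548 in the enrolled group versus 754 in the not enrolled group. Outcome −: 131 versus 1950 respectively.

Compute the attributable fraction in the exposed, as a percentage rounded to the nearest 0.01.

65.45

From the description: a = 548, b = 131, c = 754, d = 1950.
Risk in exposed = 548/679 = 0.80707; risk in unexposed = 754/2704 = 0.27885.
RR = 0.80707/0.27885 = 2.89432
AR% = (RR − 1)/RR × 100 = (2.89432 − 1)/2.89432 × 100 = 65.4495%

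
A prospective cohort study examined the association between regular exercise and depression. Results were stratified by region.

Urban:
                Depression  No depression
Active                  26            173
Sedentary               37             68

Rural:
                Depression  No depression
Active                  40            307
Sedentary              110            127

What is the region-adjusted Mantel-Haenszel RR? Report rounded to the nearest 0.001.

RR_MH = Σ(aᵢ·n₀ᵢ/nᵢ) / Σ(cᵢ·n₁ᵢ/nᵢ), with n₁ᵢ = aᵢ+bᵢ (exposed), n₀ᵢ = cᵢ+dᵢ (unexposed), nᵢ = n₁ᵢ+n₀ᵢ.
Stratum 1 (Urban): n₁ = 199, n₀ = 105, n = 304; a·n₀/n = 26·105/304 = 8.9803; c·n₁/n = 37·199/304 = 24.2204
Stratum 2 (Rural): n₁ = 347, n₀ = 237, n = 584; a·n₀/n = 40·237/584 = 16.2329; c·n₁/n = 110·347/584 = 65.3596
RR_MH = (8.9803 + 16.2329) / (24.2204 + 65.3596) = 25.2131 / 89.5800 = 0.28146

0.281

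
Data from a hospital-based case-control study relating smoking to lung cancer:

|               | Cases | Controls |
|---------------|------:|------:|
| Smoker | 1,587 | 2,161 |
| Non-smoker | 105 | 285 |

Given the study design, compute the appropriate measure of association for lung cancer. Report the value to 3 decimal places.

1.993

Cells: a = 1587, b = 2161, c = 105, d = 285.
This is a hospital-based case-control study: participants were sampled on outcome status, so risks in the source population cannot be estimated directly — relative risk is not valid here. The odds ratio is the appropriate measure.
OR = (a·d)/(b·c) = (1587 × 285) / (2161 × 105) = 452295 / 226905 = 1.99332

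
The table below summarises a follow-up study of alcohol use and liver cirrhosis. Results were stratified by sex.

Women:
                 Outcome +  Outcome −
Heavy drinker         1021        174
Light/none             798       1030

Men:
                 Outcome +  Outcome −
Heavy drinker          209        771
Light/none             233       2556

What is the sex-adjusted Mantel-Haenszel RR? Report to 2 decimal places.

2.05

RR_MH = Σ(aᵢ·n₀ᵢ/nᵢ) / Σ(cᵢ·n₁ᵢ/nᵢ), with n₁ᵢ = aᵢ+bᵢ (exposed), n₀ᵢ = cᵢ+dᵢ (unexposed), nᵢ = n₁ᵢ+n₀ᵢ.
Stratum 1 (Women): n₁ = 1195, n₀ = 1828, n = 3023; a·n₀/n = 1021·1828/3023 = 617.3960; c·n₁/n = 798·1195/3023 = 315.4515
Stratum 2 (Men): n₁ = 980, n₀ = 2789, n = 3769; a·n₀/n = 209·2789/3769 = 154.6567; c·n₁/n = 233·980/3769 = 60.5837
RR_MH = (617.3960 + 154.6567) / (315.4515 + 60.5837) = 772.0526 / 376.0352 = 2.05314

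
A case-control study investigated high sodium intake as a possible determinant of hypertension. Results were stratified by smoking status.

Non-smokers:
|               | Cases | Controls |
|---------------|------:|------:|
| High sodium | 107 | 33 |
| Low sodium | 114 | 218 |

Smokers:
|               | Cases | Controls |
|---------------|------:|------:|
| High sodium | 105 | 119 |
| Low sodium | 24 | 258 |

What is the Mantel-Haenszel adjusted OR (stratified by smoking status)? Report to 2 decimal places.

OR_MH = Σ(aᵢdᵢ/nᵢ) / Σ(bᵢcᵢ/nᵢ), where nᵢ is the stratum total.
Stratum 1 (Non-smokers): n = 472; a·d/n = 107·218/472 = 49.4195; b·c/n = 33·114/472 = 7.9703
Stratum 2 (Smokers): n = 506; a·d/n = 105·258/506 = 53.5375; b·c/n = 119·24/506 = 5.6443
OR_MH = (49.4195 + 53.5375) / (7.9703 + 5.6443) = 102.9570 / 13.6146 = 7.56225

7.56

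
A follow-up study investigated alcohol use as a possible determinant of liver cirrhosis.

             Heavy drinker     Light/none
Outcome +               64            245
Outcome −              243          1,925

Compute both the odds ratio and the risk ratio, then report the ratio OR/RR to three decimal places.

1.121

Reading the table with exposure as columns: a = 64 (Heavy drinker, case), b = 243 (Heavy drinker, non-case), c = 245 (Light/none, case), d = 1925.
OR = (64·1925)/(243·245) = 123200/59535 = 2.06937
Risk in exposed = 64/307 = 0.20847; risk in unexposed = 245/2170 = 0.11290; RR = 1.84644
OR/RR = 2.06937 / 1.84644 = 1.12074
The outcome is not rare, so the OR lies further from 1 than the RR.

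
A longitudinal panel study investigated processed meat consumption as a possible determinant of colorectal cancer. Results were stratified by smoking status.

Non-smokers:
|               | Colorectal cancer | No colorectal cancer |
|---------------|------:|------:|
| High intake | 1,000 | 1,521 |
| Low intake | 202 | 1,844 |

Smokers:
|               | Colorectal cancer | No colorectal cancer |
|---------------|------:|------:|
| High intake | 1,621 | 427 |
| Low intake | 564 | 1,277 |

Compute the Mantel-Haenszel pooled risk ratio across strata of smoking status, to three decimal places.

2.975

RR_MH = Σ(aᵢ·n₀ᵢ/nᵢ) / Σ(cᵢ·n₁ᵢ/nᵢ), with n₁ᵢ = aᵢ+bᵢ (exposed), n₀ᵢ = cᵢ+dᵢ (unexposed), nᵢ = n₁ᵢ+n₀ᵢ.
Stratum 1 (Non-smokers): n₁ = 2521, n₀ = 2046, n = 4567; a·n₀/n = 1000·2046/4567 = 447.9965; c·n₁/n = 202·2521/4567 = 111.5047
Stratum 2 (Smokers): n₁ = 2048, n₀ = 1841, n = 3889; a·n₀/n = 1621·1841/3889 = 767.3595; c·n₁/n = 564·2048/3889 = 297.0100
RR_MH = (447.9965 + 767.3595) / (111.5047 + 297.0100) = 1215.3560 / 408.5147 = 2.97506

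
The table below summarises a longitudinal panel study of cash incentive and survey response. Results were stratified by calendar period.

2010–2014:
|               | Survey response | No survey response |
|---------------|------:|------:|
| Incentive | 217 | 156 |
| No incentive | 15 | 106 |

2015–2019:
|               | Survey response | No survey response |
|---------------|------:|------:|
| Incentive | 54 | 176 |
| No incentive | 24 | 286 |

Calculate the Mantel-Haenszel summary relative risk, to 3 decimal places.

3.905

RR_MH = Σ(aᵢ·n₀ᵢ/nᵢ) / Σ(cᵢ·n₁ᵢ/nᵢ), with n₁ᵢ = aᵢ+bᵢ (exposed), n₀ᵢ = cᵢ+dᵢ (unexposed), nᵢ = n₁ᵢ+n₀ᵢ.
Stratum 1 (2010–2014): n₁ = 373, n₀ = 121, n = 494; a·n₀/n = 217·121/494 = 53.1518; c·n₁/n = 15·373/494 = 11.3259
Stratum 2 (2015–2019): n₁ = 230, n₀ = 310, n = 540; a·n₀/n = 54·310/540 = 31.0000; c·n₁/n = 24·230/540 = 10.2222
RR_MH = (53.1518 + 31.0000) / (11.3259 + 10.2222) = 84.1518 / 21.5481 = 3.90530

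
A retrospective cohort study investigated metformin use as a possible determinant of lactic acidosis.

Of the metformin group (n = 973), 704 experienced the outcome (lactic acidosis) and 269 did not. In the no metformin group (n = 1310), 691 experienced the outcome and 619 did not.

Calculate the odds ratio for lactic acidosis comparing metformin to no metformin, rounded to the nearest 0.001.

From the description: a = 704, b = 269, c = 691, d = 619.
OR = (a·d)/(b·c) = (704 × 619) / (269 × 691) = 435776 / 185879 = 2.34441
The odds of lactic acidosis are about 2.34 times as high in the metformin group.

2.344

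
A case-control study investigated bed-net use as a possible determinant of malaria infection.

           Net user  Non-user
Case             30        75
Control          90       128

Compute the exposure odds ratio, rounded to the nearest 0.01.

0.57

Reading the table with exposure as columns: a = 30 (Net user, case), b = 90 (Net user, non-case), c = 75 (Non-user, case), d = 128.
OR = (a·d)/(b·c) = (30 × 128) / (90 × 75) = 3840 / 6750 = 0.56889
Exposure is associated with lower odds of malaria infection (OR = 0.57 < 1).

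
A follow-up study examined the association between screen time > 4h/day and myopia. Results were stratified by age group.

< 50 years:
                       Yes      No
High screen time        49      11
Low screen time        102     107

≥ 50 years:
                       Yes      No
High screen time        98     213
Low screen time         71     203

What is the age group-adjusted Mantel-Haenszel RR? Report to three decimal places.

1.388

RR_MH = Σ(aᵢ·n₀ᵢ/nᵢ) / Σ(cᵢ·n₁ᵢ/nᵢ), with n₁ᵢ = aᵢ+bᵢ (exposed), n₀ᵢ = cᵢ+dᵢ (unexposed), nᵢ = n₁ᵢ+n₀ᵢ.
Stratum 1 (< 50 years): n₁ = 60, n₀ = 209, n = 269; a·n₀/n = 49·209/269 = 38.0706; c·n₁/n = 102·60/269 = 22.7509
Stratum 2 (≥ 50 years): n₁ = 311, n₀ = 274, n = 585; a·n₀/n = 98·274/585 = 45.9009; c·n₁/n = 71·311/585 = 37.7453
RR_MH = (38.0706 + 45.9009) / (22.7509 + 37.7453) = 83.9715 / 60.4962 = 1.38804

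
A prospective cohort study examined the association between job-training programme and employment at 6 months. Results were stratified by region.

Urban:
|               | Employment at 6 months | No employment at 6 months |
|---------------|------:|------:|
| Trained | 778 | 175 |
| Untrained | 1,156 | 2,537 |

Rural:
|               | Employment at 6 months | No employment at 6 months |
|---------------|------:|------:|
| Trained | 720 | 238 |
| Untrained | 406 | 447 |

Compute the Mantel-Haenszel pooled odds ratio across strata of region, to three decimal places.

6.218

OR_MH = Σ(aᵢdᵢ/nᵢ) / Σ(bᵢcᵢ/nᵢ), where nᵢ is the stratum total.
Stratum 1 (Urban): n = 4646; a·d/n = 778·2537/4646 = 424.8356; b·c/n = 175·1156/4646 = 43.5428
Stratum 2 (Rural): n = 1811; a·d/n = 720·447/1811 = 177.7140; b·c/n = 238·406/1811 = 53.3562
OR_MH = (424.8356 + 177.7140) / (43.5428 + 53.3562) = 602.5495 / 96.8990 = 6.21833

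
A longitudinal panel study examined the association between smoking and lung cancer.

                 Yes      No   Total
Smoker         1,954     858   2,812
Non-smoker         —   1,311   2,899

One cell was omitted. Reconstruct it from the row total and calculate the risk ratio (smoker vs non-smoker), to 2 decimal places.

1.27

The missing cell is in the unexposed row: 2899 − 1311 = 1588.
So a = 1954, b = 858, c = 1588, d = 1311.
RR = [a/(a+b)] / [c/(c+d)] = (1954/2812) / (1588/2899) = 0.69488/0.54778 = 1.26855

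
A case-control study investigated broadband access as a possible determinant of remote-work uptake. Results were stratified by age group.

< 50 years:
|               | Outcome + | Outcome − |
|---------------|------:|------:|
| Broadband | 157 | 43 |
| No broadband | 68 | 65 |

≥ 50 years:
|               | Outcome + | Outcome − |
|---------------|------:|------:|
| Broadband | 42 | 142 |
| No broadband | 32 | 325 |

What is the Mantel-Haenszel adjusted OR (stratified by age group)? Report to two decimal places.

3.25

OR_MH = Σ(aᵢdᵢ/nᵢ) / Σ(bᵢcᵢ/nᵢ), where nᵢ is the stratum total.
Stratum 1 (< 50 years): n = 333; a·d/n = 157·65/333 = 30.6456; b·c/n = 43·68/333 = 8.7808
Stratum 2 (≥ 50 years): n = 541; a·d/n = 42·325/541 = 25.2311; b·c/n = 142·32/541 = 8.3993
OR_MH = (30.6456 + 25.2311) / (8.7808 + 8.3993) = 55.8767 / 17.1800 = 3.25242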